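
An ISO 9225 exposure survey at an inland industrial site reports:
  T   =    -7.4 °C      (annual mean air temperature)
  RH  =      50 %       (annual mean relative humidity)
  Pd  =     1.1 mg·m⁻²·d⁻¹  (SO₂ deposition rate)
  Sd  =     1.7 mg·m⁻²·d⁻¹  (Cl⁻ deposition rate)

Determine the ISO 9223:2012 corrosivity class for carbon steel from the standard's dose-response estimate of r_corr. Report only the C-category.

carbon steel: f(T) = +0.150·(T−10) [T≤10 °C] = -2.6100
  Pd branch = 1.77·Pd^0.52·e^(0.02·RH+f) = 0.3718 μm/a
  Sd branch = 0.102·Sd^0.62·e^(0.033·RH+0.04·T) = 0.5489 μm/a
  r_corr = 0.3718 + 0.5489 = 0.9207 μm/a
ISO 9223 Table 2 (carbon steel): 0 < 0.921 ≤ 1.3 μm/a ⇒ C1

C1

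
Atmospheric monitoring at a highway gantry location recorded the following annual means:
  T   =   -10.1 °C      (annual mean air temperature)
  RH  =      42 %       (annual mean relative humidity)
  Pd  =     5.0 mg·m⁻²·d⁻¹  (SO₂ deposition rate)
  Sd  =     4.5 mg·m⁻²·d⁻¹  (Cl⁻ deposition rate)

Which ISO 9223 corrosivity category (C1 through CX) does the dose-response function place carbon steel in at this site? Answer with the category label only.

C1

carbon steel: f(T) = +0.150·(T−10) [T≤10 °C] = -3.0150
  sulphur-dioxide contribution → 0.4644 μm/a
  chloride contribution → 0.6919 μm/a
  ⇒ r_corr(carbon steel) = 1.156 μm/a
ISO 9223 Table 2 (carbon steel): 0 < 1.16 ≤ 1.3 μm/a ⇒ C1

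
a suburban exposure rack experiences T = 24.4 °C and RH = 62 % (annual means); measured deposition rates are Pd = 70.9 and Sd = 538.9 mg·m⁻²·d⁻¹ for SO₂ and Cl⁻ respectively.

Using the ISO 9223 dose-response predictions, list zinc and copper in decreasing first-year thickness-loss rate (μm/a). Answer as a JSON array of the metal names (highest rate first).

zinc: f(T) = -0.071·(T−10) [T>10 °C] = -1.0224
  SO₂ term: 0.0129·70.9^0.44·exp(0.046·62-1.0224) = 0.5242
  Sd branch = 0.0175·Sd^0.57·e^(0.008·RH+0.085·T) = 8.244 μm/a
  r_corr = 0.5242 + 8.244 = 8.768 μm/a
copper: f(T) = -0.080·(T−10) [T>10 °C] = -1.1520
  SO₂ term: 0.0053·70.9^0.26·exp(0.059·62-1.1520) = 0.1967
  Cl⁻ term: 0.01025·538.9^0.27·exp(0.036·62+0.049·24.4) = 1.725
  r_corr = 0.1967 + 1.725 = 1.922 μm/a
Ordering by μm/a: zinc (8.77) > copper (1.92)

["zinc", "copper"]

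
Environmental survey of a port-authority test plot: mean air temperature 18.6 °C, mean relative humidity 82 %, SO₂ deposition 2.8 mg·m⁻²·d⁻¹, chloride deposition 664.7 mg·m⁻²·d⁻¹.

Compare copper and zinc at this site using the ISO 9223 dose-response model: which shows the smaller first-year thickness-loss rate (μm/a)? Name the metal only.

copper: T>10 °C ⇒ hinge -0.080·(18.6−10) = -0.6880
  Pd branch = 0.0053·Pd^0.26·e^(0.059·RH+f) = 0.4394 μm/a
  Cl⁻ term: 0.01025·664.7^0.27·exp(0.036·82+0.049·18.6) = 2.823
  r_corr = 0.4394 + 2.823 = 3.262 μm/a
zinc: T>10 °C ⇒ hinge -0.071·(18.6−10) = -0.6106
  SO₂ term: 0.0129·2.8^0.44·exp(0.046·82-0.6106) = 0.479
  Sd branch = 0.0175·Sd^0.57·e^(0.008·RH+0.085·T) = 6.66 μm/a
  sum: 0.479 + 6.66 → r_corr = 7.139 μm/a
Ordering by μm/a: zinc (7.14) > copper (3.26)

copper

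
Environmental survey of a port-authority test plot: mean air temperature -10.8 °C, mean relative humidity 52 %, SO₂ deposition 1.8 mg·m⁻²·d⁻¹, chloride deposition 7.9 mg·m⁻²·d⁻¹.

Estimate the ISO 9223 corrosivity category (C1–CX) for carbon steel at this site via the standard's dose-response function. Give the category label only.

C2

carbon steel: temperature factor f = +0.150·(-20.8) = -3.1200
  SO₂ term: 1.77·1.8^0.52·exp(0.02·52-3.1200) = 0.3002
  Sd branch = 0.102·Sd^0.62·e^(0.033·RH+0.04·T) = 1.327 μm/a
  sum: 0.3002 + 1.327 → r_corr = 1.627 μm/a
Category bounds: 1.3…25 μm/a bracket r_corr ⇒ C2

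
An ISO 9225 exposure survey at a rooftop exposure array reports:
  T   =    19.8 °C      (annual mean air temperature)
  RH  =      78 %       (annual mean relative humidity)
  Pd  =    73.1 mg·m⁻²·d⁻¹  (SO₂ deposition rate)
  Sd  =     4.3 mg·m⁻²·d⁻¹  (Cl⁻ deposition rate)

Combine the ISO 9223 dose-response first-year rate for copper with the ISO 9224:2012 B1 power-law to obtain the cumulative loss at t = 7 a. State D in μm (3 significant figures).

copper: T>10 °C ⇒ hinge -0.080·(19.8−10) = -0.7840
  sulphur-dioxide contribution → 0.7363 μm/a
  chloride contribution → 0.6647 μm/a
  total first-year rate 1.401 μm/a
Long-term exponent b (ISO 9224 Table 2, B1) = 0.667
  D(7) = 1.401 × 7^0.667 = 1.401 × 3.662 = 5.13 μm

D(7) = 5.13 μm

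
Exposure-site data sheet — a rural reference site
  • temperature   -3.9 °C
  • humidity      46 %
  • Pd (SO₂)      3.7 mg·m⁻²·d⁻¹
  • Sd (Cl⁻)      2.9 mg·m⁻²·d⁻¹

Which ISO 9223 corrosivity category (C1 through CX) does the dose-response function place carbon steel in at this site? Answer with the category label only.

carbon steel: T≤10 °C ⇒ hinge +0.150·(-3.9−10) = -2.0850
  SO₂ term: 1.77·3.7^0.52·exp(0.02·46-2.0850) = 1.09
  Cl⁻ term: 0.102·2.9^0.62·exp(0.033·46+0.04·-3.9) = 0.7705
  r_corr = 1.09 + 0.7705 = 1.861 μm/a
ISO 9223 Table 2 (carbon steel): 1.3 < 1.86 ≤ 25 μm/a ⇒ C2

C2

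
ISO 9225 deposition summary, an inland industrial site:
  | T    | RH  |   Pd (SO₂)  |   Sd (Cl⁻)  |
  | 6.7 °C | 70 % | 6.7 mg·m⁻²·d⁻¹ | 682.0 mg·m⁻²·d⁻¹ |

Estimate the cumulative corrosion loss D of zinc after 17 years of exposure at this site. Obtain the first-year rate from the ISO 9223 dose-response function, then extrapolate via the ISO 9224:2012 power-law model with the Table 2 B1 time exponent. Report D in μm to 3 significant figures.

D(17) = 28.9 μm

zinc: temperature factor f = +0.038·(-3.3) = -0.1254
  sulphur-dioxide contribution → 0.6577 μm/a
  chloride contribution → 2.233 μm/a
  ⇒ r_corr(zinc) = 2.89 μm/a
Power-law: D(17) = r_corr · 17^0.813
  D(17) = 2.89 × 17^0.813 = 2.89 × 10.01 = 28.93 μm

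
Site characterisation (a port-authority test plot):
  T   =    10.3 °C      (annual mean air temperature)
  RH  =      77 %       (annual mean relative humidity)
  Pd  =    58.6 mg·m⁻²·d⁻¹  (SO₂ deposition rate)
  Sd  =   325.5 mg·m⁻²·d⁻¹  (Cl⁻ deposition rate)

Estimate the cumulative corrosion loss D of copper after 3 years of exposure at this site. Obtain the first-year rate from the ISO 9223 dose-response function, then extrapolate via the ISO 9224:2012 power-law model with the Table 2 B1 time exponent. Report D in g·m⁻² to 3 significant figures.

D(3) = 50.3 g·m⁻²

copper: temperature factor f = -0.080·(0.3) = -0.0240
  sulphur-dioxide contribution → 1.401 μm/a
  chloride contribution → 1.295 μm/a
  total first-year rate 2.696 μm/a
Long-term exponent b (ISO 9224 Table 2, B1) = 0.667
  D(3) = 2.696 × 3^0.667 = 2.696 × 2.081 = 5.61 μm
  Mass loss = 5.61 μm × 8.96 g/cm³ = 50.26 g·m⁻²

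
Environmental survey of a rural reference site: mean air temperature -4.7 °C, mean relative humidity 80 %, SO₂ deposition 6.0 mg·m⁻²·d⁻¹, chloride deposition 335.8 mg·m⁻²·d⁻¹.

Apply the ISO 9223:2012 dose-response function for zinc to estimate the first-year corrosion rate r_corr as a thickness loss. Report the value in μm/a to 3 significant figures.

zinc: temperature factor f = +0.038·(-14.7) = -0.5586
  Pd branch = 0.0129·Pd^0.44·e^(0.046·RH+f) = 0.6436 μm/a
  Sd branch = 0.0175·Sd^0.57·e^(0.008·RH+0.085·T) = 0.6128 μm/a
  r_corr = 0.6436 + 0.6128 = 1.256 μm/a

r_corr = 1.26 μm/a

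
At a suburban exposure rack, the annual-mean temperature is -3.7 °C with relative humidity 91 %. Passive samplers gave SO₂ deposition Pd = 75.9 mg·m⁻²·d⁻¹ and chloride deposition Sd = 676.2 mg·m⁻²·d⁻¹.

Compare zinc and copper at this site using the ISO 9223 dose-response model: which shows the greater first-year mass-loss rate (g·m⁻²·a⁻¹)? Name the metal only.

zinc

zinc: temperature factor f = +0.038·(-13.7) = -0.5206
  SO₂ term: 0.0129·75.9^0.44·exp(0.046·91-0.5206) = 3.387
  Sd branch = 0.0175·Sd^0.57·e^(0.008·RH+0.085·T) = 1.086 μm/a
  r_corr = 3.387 + 1.086 = 4.472 μm/a
  mass loss = 4.472 μm/a × 7.14 g/cm³ = 31.93 g·m⁻²·a⁻¹
copper: T≤10 °C ⇒ hinge +0.126·(-3.7−10) = -1.7262
  SO₂ term: 0.0053·75.9^0.26·exp(0.059·91-1.7262) = 0.624
  Sd branch = 0.01025·Sd^0.27·e^(0.036·RH+0.049·T) = 1.315 μm/a
  sum: 0.624 + 1.315 → r_corr = 1.939 μm/a
  mass loss = 1.939 μm/a × 8.96 g/cm³ = 17.37 g·m⁻²·a⁻¹
Ordering by g·m⁻²·a⁻¹: zinc (31.9) > copper (17.4)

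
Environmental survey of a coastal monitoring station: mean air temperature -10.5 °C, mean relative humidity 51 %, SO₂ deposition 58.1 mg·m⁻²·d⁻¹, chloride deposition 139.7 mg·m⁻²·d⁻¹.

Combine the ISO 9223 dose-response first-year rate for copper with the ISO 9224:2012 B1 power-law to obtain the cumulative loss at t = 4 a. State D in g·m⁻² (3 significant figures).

copper: T≤10 °C ⇒ hinge +0.126·(-10.5−10) = -2.5830
  Pd branch = 0.0053·Pd^0.26·e^(0.059·RH+f) = 0.02333 μm/a
  Sd branch = 0.01025·Sd^0.27·e^(0.036·RH+0.049·T) = 0.1458 μm/a
  sum: 0.02333 + 0.1458 → r_corr = 0.1692 μm/a
ISO 9224: D(t) = r_corr · t^b with b = 0.667 (copper, B1)
  D(4) = 0.1692 × 4^0.667 = 0.1692 × 2.521 = 0.4265 μm
  Mass loss = 0.4265 μm × 8.96 g/cm³ = 3.821 g·m⁻²

D(4) = 3.82 g·m⁻²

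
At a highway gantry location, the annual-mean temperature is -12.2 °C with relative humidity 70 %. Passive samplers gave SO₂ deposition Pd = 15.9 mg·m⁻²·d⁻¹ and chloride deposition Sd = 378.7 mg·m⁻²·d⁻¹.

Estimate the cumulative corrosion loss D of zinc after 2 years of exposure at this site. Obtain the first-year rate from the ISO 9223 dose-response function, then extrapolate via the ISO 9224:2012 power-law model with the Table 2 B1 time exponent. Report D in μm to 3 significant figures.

D(2) = 1.39 μm

zinc: T≤10 °C ⇒ hinge +0.038·(-12.2−10) = -0.8436
  SO₂ term: 0.0129·15.9^0.44·exp(0.046·70-0.8436) = 0.4691
  Cl⁻ term: 0.0175·378.7^0.57·exp(0.008·70+0.085·-12.2) = 0.3203
  sum: 0.4691 + 0.3203 → r_corr = 0.7894 μm/a
Long-term exponent b (ISO 9224 Table 2, B1) = 0.813
  D(2) = 0.7894 × 2^0.813 = 0.7894 × 1.757 = 1.387 μm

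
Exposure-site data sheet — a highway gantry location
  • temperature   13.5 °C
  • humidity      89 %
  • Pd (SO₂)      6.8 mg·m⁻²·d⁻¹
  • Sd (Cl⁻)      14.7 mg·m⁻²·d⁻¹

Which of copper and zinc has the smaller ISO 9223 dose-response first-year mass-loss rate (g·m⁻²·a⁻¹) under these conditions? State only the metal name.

copper: temperature factor f = -0.080·(3.5) = -0.2800
  Pd branch = 0.0053·Pd^0.26·e^(0.059·RH+f) = 1.258 μm/a
  Sd branch = 0.01025·Sd^0.27·e^(0.036·RH+0.049·T) = 1.011 μm/a
  r_corr = 1.258 + 1.011 = 2.269 μm/a
  mass loss = 2.269 μm/a × 8.96 g/cm³ = 20.33 g·m⁻²·a⁻¹
zinc: T>10 °C ⇒ hinge -0.071·(13.5−10) = -0.2485
  SO₂ term: 0.0129·6.8^0.44·exp(0.046·89-0.2485) = 1.403
  Cl⁻ term: 0.0175·14.7^0.57·exp(0.008·89+0.085·13.5) = 0.52
  sum: 1.403 + 0.52 → r_corr = 1.923 μm/a
  mass loss = 1.923 μm/a × 7.14 g/cm³ = 13.73 g·m⁻²·a⁻¹
Ordering by g·m⁻²·a⁻¹: copper (20.3) > zinc (13.7)

zinc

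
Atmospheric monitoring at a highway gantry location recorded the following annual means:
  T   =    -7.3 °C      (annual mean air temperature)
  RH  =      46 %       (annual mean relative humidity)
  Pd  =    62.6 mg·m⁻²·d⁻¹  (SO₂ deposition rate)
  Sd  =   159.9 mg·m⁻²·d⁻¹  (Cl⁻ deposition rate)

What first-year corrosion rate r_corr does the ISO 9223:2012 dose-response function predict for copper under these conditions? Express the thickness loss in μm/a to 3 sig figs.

r_corr = 0.174 μm/a

copper: f(T) = +0.126·(T−10) [T≤10 °C] = -2.1798
  Pd branch = 0.0053·Pd^0.26·e^(0.059·RH+f) = 0.02651 μm/a
  Sd branch = 0.01025·Sd^0.27·e^(0.036·RH+0.049·T) = 0.1478 μm/a
  sum: 0.02651 + 0.1478 → r_corr = 0.1743 μm/a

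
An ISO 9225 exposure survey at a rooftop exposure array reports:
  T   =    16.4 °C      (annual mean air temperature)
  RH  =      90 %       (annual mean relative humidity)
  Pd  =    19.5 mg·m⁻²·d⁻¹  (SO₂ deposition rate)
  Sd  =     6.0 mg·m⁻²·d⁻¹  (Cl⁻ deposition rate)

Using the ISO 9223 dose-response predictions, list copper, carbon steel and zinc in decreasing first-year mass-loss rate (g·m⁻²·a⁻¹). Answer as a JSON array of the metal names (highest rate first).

copper: temperature factor f = -0.080·(6.4) = -0.5120
  sulphur-dioxide contribution → 1.391 μm/a
  chloride contribution → 0.9483 μm/a
  ⇒ r_corr(copper) = 2.34 μm/a
  mass loss = 2.34 μm/a × 8.96 g/cm³ = 20.96 g·m⁻²·a⁻¹
carbon steel: T>10 °C ⇒ hinge -0.054·(16.4−10) = -0.3456
  sulphur-dioxide contribution → 35.52 μm/a
  chloride contribution → 11.64 μm/a
  ⇒ r_corr(carbon steel) = 47.15 μm/a
  mass loss = 47.15 μm/a × 7.85 g/cm³ = 370.1 g·m⁻²·a⁻¹
zinc: temperature factor f = -0.071·(6.4) = -0.4544
  sulphur-dioxide contribution → 1.9 μm/a
  chloride contribution → 0.4024 μm/a
  ⇒ r_corr(zinc) = 2.303 μm/a
  mass loss = 2.303 μm/a × 7.14 g/cm³ = 16.44 g·m⁻²·a⁻¹
Ordering by g·m⁻²·a⁻¹: carbon steel (370) > copper (21) > zinc (16.4)

["carbon steel", "copper", "zinc"]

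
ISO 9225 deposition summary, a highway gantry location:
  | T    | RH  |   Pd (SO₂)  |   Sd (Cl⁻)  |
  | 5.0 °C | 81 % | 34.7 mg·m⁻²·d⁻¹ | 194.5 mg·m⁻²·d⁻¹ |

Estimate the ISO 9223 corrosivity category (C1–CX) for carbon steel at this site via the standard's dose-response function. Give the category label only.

C4

carbon steel: T≤10 °C ⇒ hinge +0.150·(5.0−10) = -0.7500
  sulphur-dioxide contribution → 26.72 μm/a
  chloride contribution → 47.37 μm/a
  ⇒ r_corr(carbon steel) = 74.08 μm/a
ISO 9223 Table 2 (carbon steel): 50 < 74.1 ≤ 80 μm/a ⇒ C4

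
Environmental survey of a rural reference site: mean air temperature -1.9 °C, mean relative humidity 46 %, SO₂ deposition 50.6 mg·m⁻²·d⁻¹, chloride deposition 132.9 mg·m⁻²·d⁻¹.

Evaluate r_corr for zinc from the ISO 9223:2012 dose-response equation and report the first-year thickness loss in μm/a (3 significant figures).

r_corr = 0.732 μm/a

zinc: T≤10 °C ⇒ hinge +0.038·(-1.9−10) = -0.4522
  sulphur-dioxide contribution → 0.3828 μm/a
  chloride contribution → 0.3492 μm/a
  ⇒ r_corr(zinc) = 0.7321 μm/a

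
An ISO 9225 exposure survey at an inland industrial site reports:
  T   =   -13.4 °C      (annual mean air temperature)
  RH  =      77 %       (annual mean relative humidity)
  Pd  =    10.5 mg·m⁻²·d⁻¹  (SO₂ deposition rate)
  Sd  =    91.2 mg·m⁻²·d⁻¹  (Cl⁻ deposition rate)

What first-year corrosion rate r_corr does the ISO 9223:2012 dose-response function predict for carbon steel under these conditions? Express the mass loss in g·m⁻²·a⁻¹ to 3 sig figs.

carbon steel: T≤10 °C ⇒ hinge +0.150·(-13.4−10) = -3.5100
  SO₂ term: 1.77·10.5^0.52·exp(0.02·77-3.5100) = 0.8384
  Cl⁻ term: 0.102·91.2^0.62·exp(0.033·77+0.04·-13.4) = 12.43
  sum: 0.8384 + 12.43 → r_corr = 13.27 μm/a
Convert to mass loss: 13.27 μm/a × 7.85 g/cm³ = 104.2 g·m⁻²·a⁻¹

r_corr = 104 g·m⁻²·a⁻¹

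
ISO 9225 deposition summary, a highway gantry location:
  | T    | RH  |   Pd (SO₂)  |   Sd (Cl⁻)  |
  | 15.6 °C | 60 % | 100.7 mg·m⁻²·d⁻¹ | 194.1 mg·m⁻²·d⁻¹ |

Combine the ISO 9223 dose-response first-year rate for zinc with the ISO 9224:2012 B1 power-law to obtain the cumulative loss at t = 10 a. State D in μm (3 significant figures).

zinc: f(T) = -0.071·(T−10) [T>10 °C] = -0.3976
  sulphur-dioxide contribution → 1.042 μm/a
  chloride contribution → 2.146 μm/a
  total first-year rate 3.188 μm/a
ISO 9224: D(t) = r_corr · t^b with b = 0.813 (zinc, B1)
  D(10) = 3.188 × 10^0.813 = 3.188 × 6.501 = 20.72 μm

D(10) = 20.7 μm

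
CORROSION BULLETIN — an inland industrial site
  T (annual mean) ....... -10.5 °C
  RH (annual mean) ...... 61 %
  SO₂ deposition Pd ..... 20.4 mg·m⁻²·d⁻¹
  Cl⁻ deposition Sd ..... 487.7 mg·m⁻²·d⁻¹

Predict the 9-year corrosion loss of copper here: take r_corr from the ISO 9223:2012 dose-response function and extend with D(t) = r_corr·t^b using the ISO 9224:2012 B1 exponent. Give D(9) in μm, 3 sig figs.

copper: T≤10 °C ⇒ hinge +0.126·(-10.5−10) = -2.5830
  SO₂ term: 0.0053·20.4^0.26·exp(0.059·61-2.5830) = 0.03206
  Cl⁻ term: 0.01025·487.7^0.27·exp(0.036·61+0.049·-10.5) = 0.2929
  r_corr = 0.03206 + 0.2929 = 0.325 μm/a
Power-law: D(9) = r_corr · 9^0.667
  D(9) = 0.325 × 9^0.667 = 0.325 × 4.33 = 1.407 μm

D(9) = 1.41 μm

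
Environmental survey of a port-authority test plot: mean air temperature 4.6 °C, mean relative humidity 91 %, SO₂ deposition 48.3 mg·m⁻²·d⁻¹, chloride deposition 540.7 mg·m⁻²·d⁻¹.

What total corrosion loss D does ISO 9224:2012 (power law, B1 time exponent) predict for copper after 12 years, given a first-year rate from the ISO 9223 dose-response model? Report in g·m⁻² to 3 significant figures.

copper: temperature factor f = +0.126·(-5.4) = -0.6804
  sulphur-dioxide contribution → 1.579 μm/a
  chloride contribution → 1.859 μm/a
  ⇒ r_corr(copper) = 3.438 μm/a
Long-term exponent b (ISO 9224 Table 2, B1) = 0.667
  D(12) = 3.438 × 12^0.667 = 3.438 × 5.246 = 18.03 μm
  Mass loss = 18.03 μm × 8.96 g/cm³ = 161.6 g·m⁻²

D(12) = 162 g·m⁻²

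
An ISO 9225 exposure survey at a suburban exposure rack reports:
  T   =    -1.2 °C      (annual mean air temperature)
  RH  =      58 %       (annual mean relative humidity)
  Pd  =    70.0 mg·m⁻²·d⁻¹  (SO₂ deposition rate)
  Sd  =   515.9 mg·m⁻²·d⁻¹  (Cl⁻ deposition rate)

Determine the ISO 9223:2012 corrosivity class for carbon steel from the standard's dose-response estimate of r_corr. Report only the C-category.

C3

carbon steel: temperature factor f = +0.150·(-11.2) = -1.6800
  Pd branch = 1.77·Pd^0.52·e^(0.02·RH+f) = 9.585 μm/a
  Cl⁻ term: 0.102·515.9^0.62·exp(0.033·58+0.04·-1.2) = 31.68
  r_corr = 9.585 + 31.68 = 41.26 μm/a
41.3 μm/a falls in (25, 50] for carbon steel → category C3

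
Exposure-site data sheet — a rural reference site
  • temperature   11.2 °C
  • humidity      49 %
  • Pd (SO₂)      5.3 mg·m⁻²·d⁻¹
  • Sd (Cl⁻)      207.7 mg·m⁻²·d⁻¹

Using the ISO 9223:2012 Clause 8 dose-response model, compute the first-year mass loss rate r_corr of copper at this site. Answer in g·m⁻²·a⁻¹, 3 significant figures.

copper: temperature factor f = -0.080·(1.2) = -0.0960
  Pd branch = 0.0053·Pd^0.26·e^(0.059·RH+f) = 0.1338 μm/a
  Sd branch = 0.01025·Sd^0.27·e^(0.036·RH+0.049·T) = 0.4374 μm/a
  sum: 0.1338 + 0.4374 → r_corr = 0.5712 μm/a
Convert to mass loss: 0.5712 μm/a × 8.96 g/cm³ = 5.118 g·m⁻²·a⁻¹

r_corr = 5.12 g·m⁻²·a⁻¹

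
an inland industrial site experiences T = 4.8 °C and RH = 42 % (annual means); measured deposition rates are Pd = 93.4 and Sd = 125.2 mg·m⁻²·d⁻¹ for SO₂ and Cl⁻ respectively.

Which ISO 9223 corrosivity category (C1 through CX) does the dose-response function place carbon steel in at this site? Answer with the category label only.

C3

carbon steel: f(T) = +0.150·(T−10) [T≤10 °C] = -0.7800
  SO₂ term: 1.77·93.4^0.52·exp(0.02·42-0.7800) = 19.89
  Cl⁻ term: 0.102·125.2^0.62·exp(0.033·42+0.04·4.8) = 9.873
  sum: 19.89 + 9.873 → r_corr = 29.76 μm/a
Category bounds: 25…50 μm/a bracket r_corr ⇒ C3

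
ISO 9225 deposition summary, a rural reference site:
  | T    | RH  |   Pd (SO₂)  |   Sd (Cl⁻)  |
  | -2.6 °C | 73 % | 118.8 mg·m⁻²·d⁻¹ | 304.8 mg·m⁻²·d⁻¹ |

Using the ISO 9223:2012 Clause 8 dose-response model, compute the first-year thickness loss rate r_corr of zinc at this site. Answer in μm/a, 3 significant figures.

r_corr = 2.53 μm/a

zinc: T≤10 °C ⇒ hinge +0.038·(-2.6−10) = -0.4788
  sulphur-dioxide contribution → 1.879 μm/a
  chloride contribution → 0.6555 μm/a
  total first-year rate 2.535 μm/a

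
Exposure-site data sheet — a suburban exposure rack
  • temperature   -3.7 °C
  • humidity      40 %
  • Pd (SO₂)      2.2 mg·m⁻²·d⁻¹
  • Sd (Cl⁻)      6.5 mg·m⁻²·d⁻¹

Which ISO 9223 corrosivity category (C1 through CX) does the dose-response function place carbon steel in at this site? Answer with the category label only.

C2

carbon steel: f(T) = +0.150·(T−10) [T≤10 °C] = -2.0550
  sulphur-dioxide contribution → 0.7603 μm/a
  chloride contribution → 1.051 μm/a
  ⇒ r_corr(carbon steel) = 1.811 μm/a
Category bounds: 1.3…25 μm/a bracket r_corr ⇒ C2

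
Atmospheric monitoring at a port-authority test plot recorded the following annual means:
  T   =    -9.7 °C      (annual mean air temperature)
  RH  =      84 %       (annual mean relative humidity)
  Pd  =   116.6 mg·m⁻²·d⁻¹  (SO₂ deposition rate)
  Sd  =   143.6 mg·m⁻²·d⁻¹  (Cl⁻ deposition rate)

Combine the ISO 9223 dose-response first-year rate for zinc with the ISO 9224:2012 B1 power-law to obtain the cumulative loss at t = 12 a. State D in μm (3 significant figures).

D(12) = 19.7 μm

zinc: temperature factor f = +0.038·(-19.7) = -0.7486
  Pd branch = 0.0129·Pd^0.44·e^(0.046·RH+f) = 2.36 μm/a
  Sd branch = 0.0175·Sd^0.57·e^(0.008·RH+0.085·T) = 0.2549 μm/a
  sum: 2.36 + 0.2549 → r_corr = 2.615 μm/a
Power-law: D(12) = r_corr · 12^0.813
  D(12) = 2.615 × 12^0.813 = 2.615 × 7.54 = 19.72 μm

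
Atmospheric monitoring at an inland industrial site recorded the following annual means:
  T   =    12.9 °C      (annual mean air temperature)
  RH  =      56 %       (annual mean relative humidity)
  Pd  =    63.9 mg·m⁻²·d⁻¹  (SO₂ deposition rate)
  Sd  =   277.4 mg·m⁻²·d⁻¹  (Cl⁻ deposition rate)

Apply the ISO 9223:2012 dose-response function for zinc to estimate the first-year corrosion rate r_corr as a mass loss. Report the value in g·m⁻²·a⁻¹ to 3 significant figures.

zinc: T>10 °C ⇒ hinge -0.071·(12.9−10) = -0.2059
  Pd branch = 0.0129·Pd^0.44·e^(0.046·RH+f) = 0.8597 μm/a
  Cl⁻ term: 0.0175·277.4^0.57·exp(0.008·56+0.085·12.9) = 2.025
  sum: 0.8597 + 2.025 → r_corr = 2.884 μm/a
Convert to mass loss: 2.884 μm/a × 7.14 g/cm³ = 20.59 g·m⁻²·a⁻¹

r_corr = 20.6 g·m⁻²·a⁻¹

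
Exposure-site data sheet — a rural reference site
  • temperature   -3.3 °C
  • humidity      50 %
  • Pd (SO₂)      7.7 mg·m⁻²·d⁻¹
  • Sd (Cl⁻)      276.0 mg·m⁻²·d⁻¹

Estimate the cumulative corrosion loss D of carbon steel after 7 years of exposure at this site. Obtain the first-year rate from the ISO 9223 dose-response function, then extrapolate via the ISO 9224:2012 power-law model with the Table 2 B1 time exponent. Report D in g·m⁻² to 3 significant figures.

D(7) = 371 g·m⁻²

carbon steel: temperature factor f = +0.150·(-13.3) = -1.9950
  SO₂ term: 1.77·7.7^0.52·exp(0.02·50-1.9950) = 1.892
  Sd branch = 0.102·Sd^0.62·e^(0.033·RH+0.04·T) = 15.18 μm/a
  r_corr = 1.892 + 15.18 = 17.07 μm/a
Long-term exponent b (ISO 9224 Table 2, B1) = 0.523
  D(7) = 17.07 × 7^0.523 = 17.07 × 2.767 = 47.23 μm
  Mass loss = 47.23 μm × 7.85 g/cm³ = 370.8 g·m⁻²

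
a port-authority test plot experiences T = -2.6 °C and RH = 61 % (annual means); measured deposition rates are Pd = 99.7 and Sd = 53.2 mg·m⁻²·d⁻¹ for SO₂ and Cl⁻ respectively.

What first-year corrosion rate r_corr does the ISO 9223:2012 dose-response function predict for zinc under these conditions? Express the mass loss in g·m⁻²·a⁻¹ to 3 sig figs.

zinc: T≤10 °C ⇒ hinge +0.038·(-2.6−10) = -0.4788
  SO₂ term: 0.0129·99.7^0.44·exp(0.046·61-0.4788) = 1.002
  Cl⁻ term: 0.0175·53.2^0.57·exp(0.008·61+0.085·-2.6) = 0.2202
  sum: 1.002 + 0.2202 → r_corr = 1.222 μm/a
Convert to mass loss: 1.222 μm/a × 7.14 g/cm³ = 8.724 g·m⁻²·a⁻¹

r_corr = 8.72 g·m⁻²·a⁻¹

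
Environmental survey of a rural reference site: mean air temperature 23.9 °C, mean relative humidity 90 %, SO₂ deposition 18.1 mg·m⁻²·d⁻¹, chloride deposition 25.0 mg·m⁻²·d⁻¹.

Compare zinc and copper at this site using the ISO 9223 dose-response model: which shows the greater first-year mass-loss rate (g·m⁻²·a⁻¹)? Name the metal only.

zinc: temperature factor f = -0.071·(13.9) = -0.9869
  sulphur-dioxide contribution → 1.08 μm/a
  chloride contribution → 1.717 μm/a
  ⇒ r_corr(zinc) = 2.797 μm/a
  mass loss = 2.797 μm/a × 7.14 g/cm³ = 19.97 g·m⁻²·a⁻¹
copper: f(T) = -0.080·(T−10) [T>10 °C] = -1.1120
  sulphur-dioxide contribution → 0.7489 μm/a
  chloride contribution → 2.013 μm/a
  ⇒ r_corr(copper) = 2.762 μm/a
  mass loss = 2.762 μm/a × 8.96 g/cm³ = 24.75 g·m⁻²·a⁻¹
Ordering by g·m⁻²·a⁻¹: copper (24.7) > zinc (20)

copper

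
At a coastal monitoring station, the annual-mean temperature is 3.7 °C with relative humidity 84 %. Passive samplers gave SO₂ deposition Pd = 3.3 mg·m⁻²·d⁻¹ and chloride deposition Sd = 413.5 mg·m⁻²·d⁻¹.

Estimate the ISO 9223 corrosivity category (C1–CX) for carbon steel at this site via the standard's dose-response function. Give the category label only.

C5

carbon steel: T≤10 °C ⇒ hinge +0.150·(3.7−10) = -0.9450
  Pd branch = 1.77·Pd^0.52·e^(0.02·RH+f) = 6.868 μm/a
  Sd branch = 0.102·Sd^0.62·e^(0.033·RH+0.04·T) = 79.24 μm/a
  r_corr = 6.868 + 79.24 = 86.11 μm/a
86.1 μm/a falls in (80, 200] for carbon steel → category C5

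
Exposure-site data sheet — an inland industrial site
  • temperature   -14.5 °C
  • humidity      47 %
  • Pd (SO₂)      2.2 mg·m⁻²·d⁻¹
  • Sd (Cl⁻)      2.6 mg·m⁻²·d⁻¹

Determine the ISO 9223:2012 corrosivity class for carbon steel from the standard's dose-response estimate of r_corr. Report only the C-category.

C1

carbon steel: temperature factor f = +0.150·(-24.5) = -3.6750
  sulphur-dioxide contribution → 0.1731 μm/a
  chloride contribution → 0.4871 μm/a
  ⇒ r_corr(carbon steel) = 0.6601 μm/a
Category bounds: 0…1.3 μm/a bracket r_corr ⇒ C1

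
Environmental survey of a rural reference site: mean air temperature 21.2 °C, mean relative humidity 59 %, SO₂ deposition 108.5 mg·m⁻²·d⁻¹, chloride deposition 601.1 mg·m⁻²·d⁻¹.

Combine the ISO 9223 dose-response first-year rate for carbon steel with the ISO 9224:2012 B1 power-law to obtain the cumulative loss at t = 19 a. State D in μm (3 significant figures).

carbon steel: temperature factor f = -0.054·(11.2) = -0.6048
  Pd branch = 1.77·Pd^0.52·e^(0.02·RH+f) = 35.99 μm/a
  Cl⁻ term: 0.102·601.1^0.62·exp(0.033·59+0.04·21.2) = 88.19
  r_corr = 35.99 + 88.19 = 124.2 μm/a
Long-term exponent b (ISO 9224 Table 2, B1) = 0.523
  D(19) = 124.2 × 19^0.523 = 124.2 × 4.664 = 579.2 μm

D(19) = 579 μm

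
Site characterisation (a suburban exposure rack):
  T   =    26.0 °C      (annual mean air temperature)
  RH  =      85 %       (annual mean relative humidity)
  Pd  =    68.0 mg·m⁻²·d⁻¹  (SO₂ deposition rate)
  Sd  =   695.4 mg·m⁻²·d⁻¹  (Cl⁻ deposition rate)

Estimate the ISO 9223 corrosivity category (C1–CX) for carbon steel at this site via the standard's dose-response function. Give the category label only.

CX

carbon steel: T>10 °C ⇒ hinge -0.054·(26.0−10) = -0.8640
  SO₂ term: 1.77·68.0^0.52·exp(0.02·85-0.8640) = 36.64
  Cl⁻ term: 0.102·695.4^0.62·exp(0.033·85+0.04·26.0) = 275.8
  sum: 36.64 + 275.8 → r_corr = 312.5 μm/a
312 μm/a falls in (200, 700] for carbon steel → category CX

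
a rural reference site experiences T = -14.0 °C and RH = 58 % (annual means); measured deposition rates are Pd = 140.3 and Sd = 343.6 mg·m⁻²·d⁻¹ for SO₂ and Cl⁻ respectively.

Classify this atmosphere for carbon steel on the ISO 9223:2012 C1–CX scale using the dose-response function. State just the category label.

C2

carbon steel: temperature factor f = +0.150·(-24.0) = -3.6000
  Pd branch = 1.77·Pd^0.52·e^(0.02·RH+f) = 2.017 μm/a
  Cl⁻ term: 0.102·343.6^0.62·exp(0.033·58+0.04·-14.0) = 14.76
  sum: 2.017 + 14.76 → r_corr = 16.77 μm/a
16.8 μm/a falls in (1.3, 25] for carbon steel → category C2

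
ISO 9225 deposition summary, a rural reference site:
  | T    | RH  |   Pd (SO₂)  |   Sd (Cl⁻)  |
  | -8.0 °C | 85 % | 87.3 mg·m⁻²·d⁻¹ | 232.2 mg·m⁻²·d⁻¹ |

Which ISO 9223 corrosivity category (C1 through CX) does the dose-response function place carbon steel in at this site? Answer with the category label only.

C3

carbon steel: T≤10 °C ⇒ hinge +0.150·(-8.0−10) = -2.7000
  SO₂ term: 1.77·87.3^0.52·exp(0.02·85-2.7000) = 6.653
  Cl⁻ term: 0.102·232.2^0.62·exp(0.033·85+0.04·-8.0) = 35.86
  r_corr = 6.653 + 35.86 = 42.52 μm/a
Category bounds: 25…50 μm/a bracket r_corr ⇒ C3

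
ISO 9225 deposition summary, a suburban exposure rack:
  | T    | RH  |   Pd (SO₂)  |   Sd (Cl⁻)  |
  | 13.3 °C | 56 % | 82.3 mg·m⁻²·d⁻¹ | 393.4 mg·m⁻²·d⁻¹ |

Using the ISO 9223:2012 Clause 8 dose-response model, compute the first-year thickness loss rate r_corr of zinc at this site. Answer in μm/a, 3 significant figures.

r_corr = 3.49 μm/a

zinc: f(T) = -0.071·(T−10) [T>10 °C] = -0.2343
  Pd branch = 0.0129·Pd^0.44·e^(0.046·RH+f) = 0.934 μm/a
  Sd branch = 0.0175·Sd^0.57·e^(0.008·RH+0.085·T) = 2.556 μm/a
  r_corr = 0.934 + 2.556 = 3.49 μm/a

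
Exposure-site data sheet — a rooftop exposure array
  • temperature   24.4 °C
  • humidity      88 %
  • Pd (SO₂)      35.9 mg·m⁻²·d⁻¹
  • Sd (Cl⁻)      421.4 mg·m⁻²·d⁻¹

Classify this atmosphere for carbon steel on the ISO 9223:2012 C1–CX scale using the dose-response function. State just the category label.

CX

carbon steel: temperature factor f = -0.054·(14.4) = -0.7776
  sulphur-dioxide contribution → 30.43 μm/a
  chloride contribution → 209.4 μm/a
  ⇒ r_corr(carbon steel) = 239.8 μm/a
Category bounds: 200…700 μm/a bracket r_corr ⇒ CX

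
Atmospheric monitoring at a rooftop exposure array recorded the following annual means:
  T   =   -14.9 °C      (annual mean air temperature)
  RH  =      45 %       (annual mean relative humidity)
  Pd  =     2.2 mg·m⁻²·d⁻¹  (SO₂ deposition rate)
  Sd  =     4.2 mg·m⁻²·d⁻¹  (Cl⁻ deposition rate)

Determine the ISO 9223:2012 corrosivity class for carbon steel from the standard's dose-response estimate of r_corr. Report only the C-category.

carbon steel: temperature factor f = +0.150·(-24.9) = -3.7350
  SO₂ term: 1.77·2.2^0.52·exp(0.02·45-3.7350) = 0.1566
  Cl⁻ term: 0.102·4.2^0.62·exp(0.033·45+0.04·-14.9) = 0.6041
  sum: 0.1566 + 0.6041 → r_corr = 0.7607 μm/a
Category bounds: 0…1.3 μm/a bracket r_corr ⇒ C1

C1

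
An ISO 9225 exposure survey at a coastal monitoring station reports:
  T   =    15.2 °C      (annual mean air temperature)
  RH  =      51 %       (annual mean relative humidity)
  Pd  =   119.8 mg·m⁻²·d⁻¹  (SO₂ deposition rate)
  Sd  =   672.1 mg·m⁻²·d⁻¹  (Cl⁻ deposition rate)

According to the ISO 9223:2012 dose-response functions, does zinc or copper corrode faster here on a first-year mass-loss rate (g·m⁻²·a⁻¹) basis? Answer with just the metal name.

zinc

zinc: temperature factor f = -0.071·(5.2) = -0.3692
  SO₂ term: 0.0129·119.8^0.44·exp(0.046·51-0.3692) = 0.7649
  Cl⁻ term: 0.0175·672.1^0.57·exp(0.008·51+0.085·15.2) = 3.917
  sum: 0.7649 + 3.917 → r_corr = 4.682 μm/a
  mass loss = 4.682 μm/a × 7.14 g/cm³ = 33.43 g·m⁻²·a⁻¹
copper: temperature factor f = -0.080·(5.2) = -0.4160
  Pd branch = 0.0053·Pd^0.26·e^(0.059·RH+f) = 0.2459 μm/a
  Cl⁻ term: 0.01025·672.1^0.27·exp(0.036·51+0.049·15.2) = 0.7852
  r_corr = 0.2459 + 0.7852 = 1.031 μm/a
  mass loss = 1.031 μm/a × 8.96 g/cm³ = 9.239 g·m⁻²·a⁻¹
Ordering by g·m⁻²·a⁻¹: zinc (33.4) > copper (9.24)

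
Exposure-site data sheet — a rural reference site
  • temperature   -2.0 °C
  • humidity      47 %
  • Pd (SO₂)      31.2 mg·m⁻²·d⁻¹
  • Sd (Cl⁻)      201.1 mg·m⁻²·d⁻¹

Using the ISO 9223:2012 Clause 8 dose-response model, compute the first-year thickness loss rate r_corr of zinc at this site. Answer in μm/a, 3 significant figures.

zinc: T≤10 °C ⇒ hinge +0.038·(-2.0−10) = -0.4560
  SO₂ term: 0.0129·31.2^0.44·exp(0.046·47-0.4560) = 0.3228
  Sd branch = 0.0175·Sd^0.57·e^(0.008·RH+0.085·T) = 0.442 μm/a
  sum: 0.3228 + 0.442 → r_corr = 0.7648 μm/a

r_corr = 0.765 μm/a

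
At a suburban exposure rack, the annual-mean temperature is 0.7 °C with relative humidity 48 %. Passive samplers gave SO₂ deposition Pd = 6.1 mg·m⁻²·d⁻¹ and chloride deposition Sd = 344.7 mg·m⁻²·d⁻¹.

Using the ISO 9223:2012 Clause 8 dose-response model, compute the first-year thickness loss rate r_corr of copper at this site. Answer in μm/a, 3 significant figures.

copper: T≤10 °C ⇒ hinge +0.126·(0.7−10) = -1.1718
  sulphur-dioxide contribution → 0.04461 μm/a
  chloride contribution → 0.2892 μm/a
  total first-year rate 0.3338 μm/a

r_corr = 0.334 μm/a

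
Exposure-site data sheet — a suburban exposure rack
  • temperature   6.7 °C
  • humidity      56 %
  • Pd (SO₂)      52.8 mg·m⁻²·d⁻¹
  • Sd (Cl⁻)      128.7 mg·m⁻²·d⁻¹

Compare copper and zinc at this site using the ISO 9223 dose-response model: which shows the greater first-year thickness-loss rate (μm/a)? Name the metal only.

copper: f(T) = +0.126·(T−10) [T≤10 °C] = -0.4158
  SO₂ term: 0.0053·52.8^0.26·exp(0.059·56-0.4158) = 0.267
  Sd branch = 0.01025·Sd^0.27·e^(0.036·RH+0.049·T) = 0.3967 μm/a
  sum: 0.267 + 0.3967 → r_corr = 0.6637 μm/a
zinc: temperature factor f = +0.038·(-3.3) = -0.1254
  Pd branch = 0.0129·Pd^0.44·e^(0.046·RH+f) = 0.8567 μm/a
  Cl⁻ term: 0.0175·128.7^0.57·exp(0.008·56+0.085·6.7) = 0.7716
  r_corr = 0.8567 + 0.7716 = 1.628 μm/a
Ordering by μm/a: zinc (1.63) > copper (0.664)

zinc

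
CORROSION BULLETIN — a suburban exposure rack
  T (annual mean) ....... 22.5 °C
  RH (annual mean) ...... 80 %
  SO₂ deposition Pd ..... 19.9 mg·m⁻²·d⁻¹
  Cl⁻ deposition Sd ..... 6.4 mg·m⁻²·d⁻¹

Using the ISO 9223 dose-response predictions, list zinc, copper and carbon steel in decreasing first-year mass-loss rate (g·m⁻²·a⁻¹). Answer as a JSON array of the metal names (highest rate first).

["carbon steel", "copper", "zinc"]

zinc: temperature factor f = -0.071·(12.5) = -0.8875
  SO₂ term: 0.0129·19.9^0.44·exp(0.046·80-0.8875) = 0.785
  Cl⁻ term: 0.0175·6.4^0.57·exp(0.008·80+0.085·22.5) = 0.6473
  sum: 0.785 + 0.6473 → r_corr = 1.432 μm/a
  mass loss = 1.432 μm/a × 7.14 g/cm³ = 10.23 g·m⁻²·a⁻¹
copper: temperature factor f = -0.080·(12.5) = -1.0000
  SO₂ term: 0.0053·19.9^0.26·exp(0.059·80-1.0000) = 0.4759
  Sd branch = 0.01025·Sd^0.27·e^(0.036·RH+0.049·T) = 0.9078 μm/a
  sum: 0.4759 + 0.9078 → r_corr = 1.384 μm/a
  mass loss = 1.384 μm/a × 8.96 g/cm³ = 12.4 g·m⁻²·a⁻¹
carbon steel: f(T) = -0.054·(T−10) [T>10 °C] = -0.6750
  Pd branch = 1.77·Pd^0.52·e^(0.02·RH+f) = 21.14 μm/a
  Sd branch = 0.102·Sd^0.62·e^(0.033·RH+0.04·T) = 11.11 μm/a
  sum: 21.14 + 11.11 → r_corr = 32.25 μm/a
  mass loss = 32.25 μm/a × 7.85 g/cm³ = 253.2 g·m⁻²·a⁻¹
Ordering by g·m⁻²·a⁻¹: carbon steel (253) > copper (12.4) > zinc (10.2)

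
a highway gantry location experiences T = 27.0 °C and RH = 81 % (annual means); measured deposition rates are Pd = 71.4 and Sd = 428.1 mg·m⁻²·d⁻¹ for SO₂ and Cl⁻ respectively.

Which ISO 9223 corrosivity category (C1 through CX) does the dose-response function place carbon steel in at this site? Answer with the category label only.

carbon steel: temperature factor f = -0.054·(17.0) = -0.9180
  sulphur-dioxide contribution → 32.87 μm/a
  chloride contribution → 186.2 μm/a
  ⇒ r_corr(carbon steel) = 219.1 μm/a
Category bounds: 200…700 μm/a bracket r_corr ⇒ CX

CX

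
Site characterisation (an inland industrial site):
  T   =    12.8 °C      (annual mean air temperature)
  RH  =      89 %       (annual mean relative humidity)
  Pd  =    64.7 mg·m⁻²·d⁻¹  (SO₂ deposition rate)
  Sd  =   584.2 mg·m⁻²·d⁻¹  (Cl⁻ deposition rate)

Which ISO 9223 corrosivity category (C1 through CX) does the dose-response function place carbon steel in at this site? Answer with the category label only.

CX

carbon steel: T>10 °C ⇒ hinge -0.054·(12.8−10) = -0.1512
  SO₂ term: 1.77·64.7^0.52·exp(0.02·89-0.1512) = 78.89
  Cl⁻ term: 0.102·584.2^0.62·exp(0.033·89+0.04·12.8) = 166.6
  r_corr = 78.89 + 166.6 = 245.5 μm/a
246 μm/a falls in (200, 700] for carbon steel → category CX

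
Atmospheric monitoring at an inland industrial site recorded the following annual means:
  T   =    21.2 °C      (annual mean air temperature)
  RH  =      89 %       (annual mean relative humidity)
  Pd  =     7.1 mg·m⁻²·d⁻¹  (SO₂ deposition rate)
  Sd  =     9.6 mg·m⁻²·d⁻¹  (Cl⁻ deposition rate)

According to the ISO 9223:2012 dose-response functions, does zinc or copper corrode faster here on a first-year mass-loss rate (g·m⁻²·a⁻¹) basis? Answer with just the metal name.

copper

zinc: f(T) = -0.071·(T−10) [T>10 °C] = -0.7952
  SO₂ term: 0.0129·7.1^0.44·exp(0.046·89-0.7952) = 0.8275
  Cl⁻ term: 0.0175·9.6^0.57·exp(0.008·89+0.085·21.2) = 0.7848
  sum: 0.8275 + 0.7848 → r_corr = 1.612 μm/a
  mass loss = 1.612 μm/a × 7.14 g/cm³ = 11.51 g·m⁻²·a⁻¹
copper: temperature factor f = -0.080·(11.2) = -0.8960
  SO₂ term: 0.0053·7.1^0.26·exp(0.059·89-0.8960) = 0.687
  Cl⁻ term: 0.01025·9.6^0.27·exp(0.036·89+0.049·21.2) = 1.314
  r_corr = 0.687 + 1.314 = 2.001 μm/a
  mass loss = 2.001 μm/a × 8.96 g/cm³ = 17.93 g·m⁻²·a⁻¹
Ordering by g·m⁻²·a⁻¹: copper (17.9) > zinc (11.5)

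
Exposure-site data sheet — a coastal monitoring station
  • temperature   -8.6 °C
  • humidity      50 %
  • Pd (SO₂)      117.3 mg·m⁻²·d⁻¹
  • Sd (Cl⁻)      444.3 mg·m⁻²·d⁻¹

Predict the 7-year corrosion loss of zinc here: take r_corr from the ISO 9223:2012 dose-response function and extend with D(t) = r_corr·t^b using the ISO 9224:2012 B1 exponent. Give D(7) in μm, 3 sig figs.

zinc: T≤10 °C ⇒ hinge +0.038·(-8.6−10) = -0.7068
  SO₂ term: 0.0129·117.3^0.44·exp(0.046·50-0.7068) = 0.5164
  Cl⁻ term: 0.0175·444.3^0.57·exp(0.008·50+0.085·-8.6) = 0.4059
  r_corr = 0.5164 + 0.4059 = 0.9224 μm/a
Long-term exponent b (ISO 9224 Table 2, B1) = 0.813
  D(7) = 0.9224 × 7^0.813 = 0.9224 × 4.865 = 4.487 μm

D(7) = 4.49 μm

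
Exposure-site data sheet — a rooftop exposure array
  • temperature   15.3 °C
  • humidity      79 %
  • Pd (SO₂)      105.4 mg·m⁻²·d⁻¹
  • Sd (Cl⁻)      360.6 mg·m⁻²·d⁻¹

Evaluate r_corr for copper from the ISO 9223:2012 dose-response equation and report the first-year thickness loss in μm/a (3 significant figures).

copper: f(T) = -0.080·(T−10) [T>10 °C] = -0.4240
  SO₂ term: 0.0053·105.4^0.26·exp(0.059·79-0.4240) = 1.231
  Cl⁻ term: 0.01025·360.6^0.27·exp(0.036·79+0.049·15.3) = 1.827
  r_corr = 1.231 + 1.827 = 3.059 μm/a

r_corr = 3.06 μm/a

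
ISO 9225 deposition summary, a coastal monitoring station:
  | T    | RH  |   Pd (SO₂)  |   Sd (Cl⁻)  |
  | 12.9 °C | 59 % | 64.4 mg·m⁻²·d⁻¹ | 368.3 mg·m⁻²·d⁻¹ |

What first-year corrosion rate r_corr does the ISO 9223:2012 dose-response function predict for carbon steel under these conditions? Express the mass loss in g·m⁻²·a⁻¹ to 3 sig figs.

r_corr = 704 g·m⁻²·a⁻¹

carbon steel: f(T) = -0.054·(T−10) [T>10 °C] = -0.1566
  sulphur-dioxide contribution → 42.96 μm/a
  chloride contribution → 46.7 μm/a
  total first-year rate 89.66 μm/a
Convert to mass loss: 89.66 μm/a × 7.85 g/cm³ = 703.8 g·m⁻²·a⁻¹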